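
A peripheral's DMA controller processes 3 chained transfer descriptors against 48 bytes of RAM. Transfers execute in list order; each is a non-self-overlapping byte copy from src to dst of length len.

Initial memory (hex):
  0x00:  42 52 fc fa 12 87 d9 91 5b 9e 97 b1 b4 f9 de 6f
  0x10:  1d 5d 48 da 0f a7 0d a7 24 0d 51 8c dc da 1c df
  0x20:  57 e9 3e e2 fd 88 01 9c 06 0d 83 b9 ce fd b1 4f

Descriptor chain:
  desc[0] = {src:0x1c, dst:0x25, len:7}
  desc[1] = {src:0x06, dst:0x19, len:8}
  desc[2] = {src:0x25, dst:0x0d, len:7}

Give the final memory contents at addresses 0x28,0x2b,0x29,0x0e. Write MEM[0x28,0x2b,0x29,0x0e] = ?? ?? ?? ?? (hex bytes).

MEM[0x28,0x2b,0x29,0x0e] = df 3e 57 da

  after D0: wrote 7B at 0x25 = dcda1cdf57e93e
  after D1: wrote 8B at 0x19 = d9915b9e97b1b4f9
  after D2: wrote 7B at 0x0d = dcda1cdf57e93e
query mem[0x28]=0xdf, mem[0x2b]=0x3e, mem[0x29]=0x57, mem[0x0e]=0xda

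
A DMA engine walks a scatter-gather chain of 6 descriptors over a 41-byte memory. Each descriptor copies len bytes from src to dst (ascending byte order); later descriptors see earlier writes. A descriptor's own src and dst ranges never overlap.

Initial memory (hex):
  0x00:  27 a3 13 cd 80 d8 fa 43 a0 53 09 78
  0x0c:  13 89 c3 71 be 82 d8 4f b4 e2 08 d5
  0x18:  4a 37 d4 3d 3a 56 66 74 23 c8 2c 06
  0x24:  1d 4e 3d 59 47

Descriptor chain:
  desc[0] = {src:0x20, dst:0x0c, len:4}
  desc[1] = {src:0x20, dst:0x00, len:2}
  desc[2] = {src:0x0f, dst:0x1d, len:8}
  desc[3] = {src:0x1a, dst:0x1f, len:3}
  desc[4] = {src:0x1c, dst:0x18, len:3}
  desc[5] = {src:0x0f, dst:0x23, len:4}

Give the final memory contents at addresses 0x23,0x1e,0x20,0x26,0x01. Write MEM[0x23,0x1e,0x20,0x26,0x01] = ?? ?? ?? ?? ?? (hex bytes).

MEM[0x23,0x1e,0x20,0x26,0x01] = 06 be 3d d8 c8

  after D0: wrote 4B at 0x0c = 23c82c06
  after D1: wrote 2B at 0x00 = 23c8
  after D2: wrote 8B at 0x1d = 06be82d84fb4e208
  after D3: wrote 3B at 0x1f = d43d3a
  after D4: wrote 3B at 0x18 = 3a06be
  after D5: wrote 4B at 0x23 = 06be82d8
query mem[0x23]=0x06, mem[0x1e]=0xbe, mem[0x20]=0x3d, mem[0x26]=0xd8, mem[0x01]=0xc8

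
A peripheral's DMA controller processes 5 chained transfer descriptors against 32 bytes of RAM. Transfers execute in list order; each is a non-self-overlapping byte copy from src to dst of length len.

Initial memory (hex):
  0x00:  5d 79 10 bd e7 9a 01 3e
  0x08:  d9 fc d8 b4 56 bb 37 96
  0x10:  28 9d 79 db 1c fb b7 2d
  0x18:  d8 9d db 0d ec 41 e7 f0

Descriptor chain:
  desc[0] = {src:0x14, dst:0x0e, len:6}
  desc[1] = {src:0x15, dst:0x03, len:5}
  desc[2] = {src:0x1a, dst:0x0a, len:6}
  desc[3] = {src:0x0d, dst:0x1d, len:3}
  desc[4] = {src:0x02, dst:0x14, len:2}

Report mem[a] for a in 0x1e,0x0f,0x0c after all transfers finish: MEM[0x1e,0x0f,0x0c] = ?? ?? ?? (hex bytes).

[0] 0x14->0x0e len=6 : 1c fb b7 2d d8 9d
[1] 0x15->0x03 len=5 : fb b7 2d d8 9d
[2] 0x1a->0x0a len=6 : db 0d ec 41 e7 f0
[3] 0x0d->0x1d len=3 : 41 e7 f0
[4] 0x02->0x14 len=2 : 10 fb
query mem[0x1e]=0xe7, mem[0x0f]=0xf0, mem[0x0c]=0xec

MEM[0x1e,0x0f,0x0c] = e7 f0 ec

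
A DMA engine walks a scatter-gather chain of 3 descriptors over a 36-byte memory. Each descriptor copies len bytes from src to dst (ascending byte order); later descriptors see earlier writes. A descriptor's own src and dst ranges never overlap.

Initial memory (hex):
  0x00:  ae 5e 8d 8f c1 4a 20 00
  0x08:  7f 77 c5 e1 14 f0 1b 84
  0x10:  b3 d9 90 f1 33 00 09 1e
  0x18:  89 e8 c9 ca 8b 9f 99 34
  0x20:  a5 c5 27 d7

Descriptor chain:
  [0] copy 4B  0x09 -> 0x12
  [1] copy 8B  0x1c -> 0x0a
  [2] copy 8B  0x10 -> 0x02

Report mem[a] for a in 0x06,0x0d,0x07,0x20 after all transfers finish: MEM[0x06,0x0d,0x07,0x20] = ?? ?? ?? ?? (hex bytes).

  after D0: wrote 4B at 0x12 = 77c5e114
  after D1: wrote 8B at 0x0a = 8b9f9934a5c527d7
  after D2: wrote 8B at 0x02 = 27d777c5e114091e
query mem[0x06]=0xe1, mem[0x0d]=0x34, mem[0x07]=0x14, mem[0x20]=0xa5

MEM[0x06,0x0d,0x07,0x20] = e1 34 14 a5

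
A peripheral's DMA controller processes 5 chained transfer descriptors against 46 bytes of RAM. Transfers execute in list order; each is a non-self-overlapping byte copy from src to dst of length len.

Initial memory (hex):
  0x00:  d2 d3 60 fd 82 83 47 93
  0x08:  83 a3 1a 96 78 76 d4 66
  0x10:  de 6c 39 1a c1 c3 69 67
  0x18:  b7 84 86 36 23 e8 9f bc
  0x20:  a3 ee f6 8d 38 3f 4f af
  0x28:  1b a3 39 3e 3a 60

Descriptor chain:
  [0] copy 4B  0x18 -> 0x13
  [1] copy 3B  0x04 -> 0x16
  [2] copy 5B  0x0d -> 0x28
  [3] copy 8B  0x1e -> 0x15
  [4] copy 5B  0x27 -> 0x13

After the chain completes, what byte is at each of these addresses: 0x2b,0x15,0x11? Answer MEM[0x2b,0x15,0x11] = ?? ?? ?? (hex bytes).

#0 dst[0x13+4] := {0xb7,0x84,0x86,0x36}
#1 dst[0x16+3] := {0x82,0x83,0x47}
#2 dst[0x28+5] := {0x76,0xd4,0x66,0xde,0x6c}
#3 dst[0x15+8] := {0x9f,0xbc,0xa3,0xee,0xf6,0x8d,0x38,0x3f}
#4 dst[0x13+5] := {0xaf,0x76,0xd4,0x66,0xde}
query mem[0x2b]=0xde, mem[0x15]=0xd4, mem[0x11]=0x6c

MEM[0x2b,0x15,0x11] = de d4 6c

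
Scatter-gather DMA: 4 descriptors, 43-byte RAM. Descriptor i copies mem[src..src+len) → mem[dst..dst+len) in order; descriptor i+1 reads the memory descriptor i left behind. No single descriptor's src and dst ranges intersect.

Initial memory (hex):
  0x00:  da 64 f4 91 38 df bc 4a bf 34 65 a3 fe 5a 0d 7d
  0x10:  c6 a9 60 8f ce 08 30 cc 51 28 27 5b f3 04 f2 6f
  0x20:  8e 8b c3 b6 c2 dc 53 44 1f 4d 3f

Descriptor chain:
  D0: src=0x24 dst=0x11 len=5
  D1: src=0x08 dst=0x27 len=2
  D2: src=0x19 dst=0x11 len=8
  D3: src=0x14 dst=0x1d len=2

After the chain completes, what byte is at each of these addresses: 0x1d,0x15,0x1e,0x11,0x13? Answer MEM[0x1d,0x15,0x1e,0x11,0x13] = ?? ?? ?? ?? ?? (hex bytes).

D0: mem[0x11..0x15] <- [c2 dc 53 44 1f]
D1: mem[0x27..0x28] <- [bf 34]
D2: mem[0x11..0x18] <- [28 27 5b f3 04 f2 6f 8e]
D3: mem[0x1d..0x1e] <- [f3 04]
query mem[0x1d]=0xf3, mem[0x15]=0x04, mem[0x1e]=0x04, mem[0x11]=0x28, mem[0x13]=0x5b

MEM[0x1d,0x15,0x1e,0x11,0x13] = f3 04 04 28 5b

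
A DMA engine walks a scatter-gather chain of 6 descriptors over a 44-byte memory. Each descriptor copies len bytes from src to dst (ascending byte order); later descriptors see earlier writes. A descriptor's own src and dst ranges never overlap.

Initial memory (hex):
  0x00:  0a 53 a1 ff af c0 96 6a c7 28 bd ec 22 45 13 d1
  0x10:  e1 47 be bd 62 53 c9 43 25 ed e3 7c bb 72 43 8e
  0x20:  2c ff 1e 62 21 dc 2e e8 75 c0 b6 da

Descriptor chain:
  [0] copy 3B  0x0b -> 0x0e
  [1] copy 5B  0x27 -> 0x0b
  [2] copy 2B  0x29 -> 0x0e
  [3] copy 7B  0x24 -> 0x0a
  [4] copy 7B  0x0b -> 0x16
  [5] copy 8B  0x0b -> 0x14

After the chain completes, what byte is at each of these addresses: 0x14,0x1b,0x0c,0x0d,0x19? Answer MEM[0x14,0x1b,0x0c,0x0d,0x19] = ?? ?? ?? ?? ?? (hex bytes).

D0: mem[0x0e..0x10] <- [ec 22 45]
D1: mem[0x0b..0x0f] <- [e8 75 c0 b6 da]
D2: mem[0x0e..0x0f] <- [c0 b6]
D3: mem[0x0a..0x10] <- [21 dc 2e e8 75 c0 b6]
D4: mem[0x16..0x1c] <- [dc 2e e8 75 c0 b6 47]
D5: mem[0x14..0x1b] <- [dc 2e e8 75 c0 b6 47 be]
query mem[0x14]=0xdc, mem[0x1b]=0xbe, mem[0x0c]=0x2e, mem[0x0d]=0xe8, mem[0x19]=0xb6

MEM[0x14,0x1b,0x0c,0x0d,0x19] = dc be 2e e8 b6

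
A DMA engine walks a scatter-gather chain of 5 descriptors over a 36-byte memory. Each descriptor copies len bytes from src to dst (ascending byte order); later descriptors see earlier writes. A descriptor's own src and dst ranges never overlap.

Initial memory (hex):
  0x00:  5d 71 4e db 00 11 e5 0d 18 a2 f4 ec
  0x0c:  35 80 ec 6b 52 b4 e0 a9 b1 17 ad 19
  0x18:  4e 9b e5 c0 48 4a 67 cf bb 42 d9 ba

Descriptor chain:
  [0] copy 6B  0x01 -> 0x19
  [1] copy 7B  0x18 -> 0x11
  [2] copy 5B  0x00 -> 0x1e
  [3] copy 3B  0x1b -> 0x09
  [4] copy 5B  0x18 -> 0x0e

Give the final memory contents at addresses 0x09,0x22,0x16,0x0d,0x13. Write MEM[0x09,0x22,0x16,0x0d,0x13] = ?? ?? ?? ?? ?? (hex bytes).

D0: mem[0x19..0x1e] <- [71 4e db 00 11 e5]
D1: mem[0x11..0x17] <- [4e 71 4e db 00 11 e5]
D2: mem[0x1e..0x22] <- [5d 71 4e db 00]
D3: mem[0x09..0x0b] <- [db 00 11]
D4: mem[0x0e..0x12] <- [4e 71 4e db 00]
query mem[0x09]=0xdb, mem[0x22]=0x00, mem[0x16]=0x11, mem[0x0d]=0x80, mem[0x13]=0x4e

MEM[0x09,0x22,0x16,0x0d,0x13] = db 00 11 80 4e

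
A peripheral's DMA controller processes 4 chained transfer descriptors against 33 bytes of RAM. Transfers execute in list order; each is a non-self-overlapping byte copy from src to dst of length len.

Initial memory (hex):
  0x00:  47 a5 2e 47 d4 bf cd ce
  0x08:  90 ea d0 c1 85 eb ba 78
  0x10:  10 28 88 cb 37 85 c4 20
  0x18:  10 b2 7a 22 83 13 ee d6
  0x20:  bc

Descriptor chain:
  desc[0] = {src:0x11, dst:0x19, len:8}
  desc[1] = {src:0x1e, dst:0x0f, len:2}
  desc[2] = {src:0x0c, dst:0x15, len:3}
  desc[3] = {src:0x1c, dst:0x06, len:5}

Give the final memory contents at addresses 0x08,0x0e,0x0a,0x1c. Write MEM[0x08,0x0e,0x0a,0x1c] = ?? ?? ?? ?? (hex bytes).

[0] 0x11->0x19 len=8 : 28 88 cb 37 85 c4 20 10
[1] 0x1e->0x0f len=2 : c4 20
[2] 0x0c->0x15 len=3 : 85 eb ba
[3] 0x1c->0x06 len=5 : 37 85 c4 20 10
query mem[0x08]=0xc4, mem[0x0e]=0xba, mem[0x0a]=0x10, mem[0x1c]=0x37

MEM[0x08,0x0e,0x0a,0x1c] = c4 ba 10 37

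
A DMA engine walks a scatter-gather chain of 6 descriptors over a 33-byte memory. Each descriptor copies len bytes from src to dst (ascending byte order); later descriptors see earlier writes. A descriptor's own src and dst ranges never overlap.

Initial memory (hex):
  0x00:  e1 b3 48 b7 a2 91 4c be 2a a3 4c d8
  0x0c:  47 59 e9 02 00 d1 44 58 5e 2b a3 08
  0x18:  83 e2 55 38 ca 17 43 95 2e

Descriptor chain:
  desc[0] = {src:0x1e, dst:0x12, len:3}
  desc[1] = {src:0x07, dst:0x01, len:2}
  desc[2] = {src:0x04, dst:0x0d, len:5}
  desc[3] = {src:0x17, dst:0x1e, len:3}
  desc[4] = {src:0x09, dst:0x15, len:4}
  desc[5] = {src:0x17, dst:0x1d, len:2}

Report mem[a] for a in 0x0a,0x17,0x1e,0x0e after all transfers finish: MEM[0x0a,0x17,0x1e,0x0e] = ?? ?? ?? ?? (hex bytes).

#0 dst[0x12+3] := {0x43,0x95,0x2e}
#1 dst[0x01+2] := {0xbe,0x2a}
#2 dst[0x0d+5] := {0xa2,0x91,0x4c,0xbe,0x2a}
#3 dst[0x1e+3] := {0x08,0x83,0xe2}
#4 dst[0x15+4] := {0xa3,0x4c,0xd8,0x47}
#5 dst[0x1d+2] := {0xd8,0x47}
query mem[0x0a]=0x4c, mem[0x17]=0xd8, mem[0x1e]=0x47, mem[0x0e]=0x91

MEM[0x0a,0x17,0x1e,0x0e] = 4c d8 47 91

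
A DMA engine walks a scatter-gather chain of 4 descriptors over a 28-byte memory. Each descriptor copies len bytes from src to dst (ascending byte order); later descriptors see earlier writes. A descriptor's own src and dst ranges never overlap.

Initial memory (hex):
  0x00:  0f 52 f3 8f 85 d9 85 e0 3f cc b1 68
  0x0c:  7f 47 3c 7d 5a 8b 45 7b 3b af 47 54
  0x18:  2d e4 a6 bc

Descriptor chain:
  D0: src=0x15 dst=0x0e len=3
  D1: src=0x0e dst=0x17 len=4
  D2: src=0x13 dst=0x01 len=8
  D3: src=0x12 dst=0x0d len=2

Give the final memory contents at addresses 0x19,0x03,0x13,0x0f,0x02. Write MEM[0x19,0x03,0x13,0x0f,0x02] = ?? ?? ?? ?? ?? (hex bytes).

MEM[0x19,0x03,0x13,0x0f,0x02] = 54 af 7b 47 3b

  after D0: wrote 3B at 0x0e = af4754
  after D1: wrote 4B at 0x17 = af47548b
  after D2: wrote 8B at 0x01 = 7b3baf47af47548b
  after D3: wrote 2B at 0x0d = 457b
query mem[0x19]=0x54, mem[0x03]=0xaf, mem[0x13]=0x7b, mem[0x0f]=0x47, mem[0x02]=0x3b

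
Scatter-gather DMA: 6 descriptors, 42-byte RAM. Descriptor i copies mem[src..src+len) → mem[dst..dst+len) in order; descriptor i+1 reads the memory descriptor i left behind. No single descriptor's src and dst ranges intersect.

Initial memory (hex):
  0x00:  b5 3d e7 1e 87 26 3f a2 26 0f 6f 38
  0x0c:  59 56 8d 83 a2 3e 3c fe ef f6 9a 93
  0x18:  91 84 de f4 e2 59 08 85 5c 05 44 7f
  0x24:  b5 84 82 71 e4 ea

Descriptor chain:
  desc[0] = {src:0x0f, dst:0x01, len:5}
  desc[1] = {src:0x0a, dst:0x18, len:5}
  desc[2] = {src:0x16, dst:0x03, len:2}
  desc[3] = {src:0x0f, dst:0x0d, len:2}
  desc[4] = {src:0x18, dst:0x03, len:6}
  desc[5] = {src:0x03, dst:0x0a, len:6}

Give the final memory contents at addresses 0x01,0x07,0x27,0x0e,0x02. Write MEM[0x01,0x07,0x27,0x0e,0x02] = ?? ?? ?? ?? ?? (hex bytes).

MEM[0x01,0x07,0x27,0x0e,0x02] = 83 8d 71 8d a2

[0] 0x0f->0x01 len=5 : 83 a2 3e 3c fe
[1] 0x0a->0x18 len=5 : 6f 38 59 56 8d
[2] 0x16->0x03 len=2 : 9a 93
[3] 0x0f->0x0d len=2 : 83 a2
[4] 0x18->0x03 len=6 : 6f 38 59 56 8d 59
[5] 0x03->0x0a len=6 : 6f 38 59 56 8d 59
query mem[0x01]=0x83, mem[0x07]=0x8d, mem[0x27]=0x71, mem[0x0e]=0x8d, mem[0x02]=0xa2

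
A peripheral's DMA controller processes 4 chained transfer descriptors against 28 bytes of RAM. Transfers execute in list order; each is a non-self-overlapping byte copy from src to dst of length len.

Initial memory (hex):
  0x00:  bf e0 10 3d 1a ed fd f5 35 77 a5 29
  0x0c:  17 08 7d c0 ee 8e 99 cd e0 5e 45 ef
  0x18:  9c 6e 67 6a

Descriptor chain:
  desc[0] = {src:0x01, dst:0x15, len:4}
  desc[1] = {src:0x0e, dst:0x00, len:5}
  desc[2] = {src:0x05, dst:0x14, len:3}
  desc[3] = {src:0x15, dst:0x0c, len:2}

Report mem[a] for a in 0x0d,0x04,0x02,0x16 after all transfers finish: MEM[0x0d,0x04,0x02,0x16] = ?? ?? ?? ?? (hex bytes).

MEM[0x0d,0x04,0x02,0x16] = f5 99 ee f5

#0 dst[0x15+4] := {0xe0,0x10,0x3d,0x1a}
#1 dst[0x00+5] := {0x7d,0xc0,0xee,0x8e,0x99}
#2 dst[0x14+3] := {0xed,0xfd,0xf5}
#3 dst[0x0c+2] := {0xfd,0xf5}
query mem[0x0d]=0xf5, mem[0x04]=0x99, mem[0x02]=0xee, mem[0x16]=0xf5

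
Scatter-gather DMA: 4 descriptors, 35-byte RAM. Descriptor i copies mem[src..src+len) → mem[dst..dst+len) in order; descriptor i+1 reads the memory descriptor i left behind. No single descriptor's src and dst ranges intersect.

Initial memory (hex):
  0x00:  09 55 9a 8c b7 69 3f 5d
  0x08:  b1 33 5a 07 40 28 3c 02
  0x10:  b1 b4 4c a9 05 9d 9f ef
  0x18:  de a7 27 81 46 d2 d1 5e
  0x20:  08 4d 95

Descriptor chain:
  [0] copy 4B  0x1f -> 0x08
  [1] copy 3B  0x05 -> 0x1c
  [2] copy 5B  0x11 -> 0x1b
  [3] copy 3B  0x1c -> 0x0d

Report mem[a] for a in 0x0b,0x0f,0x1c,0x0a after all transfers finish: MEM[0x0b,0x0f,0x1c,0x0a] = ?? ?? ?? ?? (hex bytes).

  after D0: wrote 4B at 0x08 = 5e084d95
  after D1: wrote 3B at 0x1c = 693f5d
  after D2: wrote 5B at 0x1b = b44ca9059d
  after D3: wrote 3B at 0x0d = 4ca905
query mem[0x0b]=0x95, mem[0x0f]=0x05, mem[0x1c]=0x4c, mem[0x0a]=0x4d

MEM[0x0b,0x0f,0x1c,0x0a] = 95 05 4c 4d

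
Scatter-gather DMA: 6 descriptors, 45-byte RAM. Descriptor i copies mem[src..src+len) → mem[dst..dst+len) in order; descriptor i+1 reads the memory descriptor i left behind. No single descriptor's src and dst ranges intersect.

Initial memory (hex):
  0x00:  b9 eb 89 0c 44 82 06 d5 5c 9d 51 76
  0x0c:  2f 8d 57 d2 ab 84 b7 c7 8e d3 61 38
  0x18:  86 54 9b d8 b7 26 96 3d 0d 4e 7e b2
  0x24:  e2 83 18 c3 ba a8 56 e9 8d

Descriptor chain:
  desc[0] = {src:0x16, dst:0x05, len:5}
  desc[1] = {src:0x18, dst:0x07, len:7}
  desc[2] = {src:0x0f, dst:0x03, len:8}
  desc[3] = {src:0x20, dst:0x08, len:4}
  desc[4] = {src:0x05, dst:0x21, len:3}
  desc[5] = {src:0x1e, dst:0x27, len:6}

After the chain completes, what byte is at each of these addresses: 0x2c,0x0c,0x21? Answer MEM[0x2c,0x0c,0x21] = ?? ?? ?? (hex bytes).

  after D0: wrote 5B at 0x05 = 613886549b
  after D1: wrote 7B at 0x07 = 86549bd8b72696
  after D2: wrote 8B at 0x03 = d2ab84b7c78ed361
  after D3: wrote 4B at 0x08 = 0d4e7eb2
  after D4: wrote 3B at 0x21 = 84b7c7
  after D5: wrote 6B at 0x27 = 963d0d84b7c7
query mem[0x2c]=0xc7, mem[0x0c]=0x26, mem[0x21]=0x84

MEM[0x2c,0x0c,0x21] = c7 26 84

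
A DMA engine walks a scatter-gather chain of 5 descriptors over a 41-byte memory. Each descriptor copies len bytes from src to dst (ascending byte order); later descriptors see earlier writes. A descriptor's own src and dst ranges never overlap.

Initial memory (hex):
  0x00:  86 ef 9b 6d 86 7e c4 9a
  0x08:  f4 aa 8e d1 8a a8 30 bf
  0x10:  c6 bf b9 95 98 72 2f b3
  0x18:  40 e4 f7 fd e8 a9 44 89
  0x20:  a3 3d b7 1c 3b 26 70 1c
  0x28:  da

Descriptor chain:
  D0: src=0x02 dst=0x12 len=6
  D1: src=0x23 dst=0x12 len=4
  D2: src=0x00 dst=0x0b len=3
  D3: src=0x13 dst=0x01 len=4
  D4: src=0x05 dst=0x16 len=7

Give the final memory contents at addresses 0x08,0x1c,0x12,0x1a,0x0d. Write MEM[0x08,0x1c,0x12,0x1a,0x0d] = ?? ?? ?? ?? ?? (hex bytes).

MEM[0x08,0x1c,0x12,0x1a,0x0d] = f4 86 1c aa 9b

  after D0: wrote 6B at 0x12 = 9b6d867ec49a
  after D1: wrote 4B at 0x12 = 1c3b2670
  after D2: wrote 3B at 0x0b = 86ef9b
  after D3: wrote 4B at 0x01 = 3b2670c4
  after D4: wrote 7B at 0x16 = 7ec49af4aa8e86
query mem[0x08]=0xf4, mem[0x1c]=0x86, mem[0x12]=0x1c, mem[0x1a]=0xaa, mem[0x0d]=0x9b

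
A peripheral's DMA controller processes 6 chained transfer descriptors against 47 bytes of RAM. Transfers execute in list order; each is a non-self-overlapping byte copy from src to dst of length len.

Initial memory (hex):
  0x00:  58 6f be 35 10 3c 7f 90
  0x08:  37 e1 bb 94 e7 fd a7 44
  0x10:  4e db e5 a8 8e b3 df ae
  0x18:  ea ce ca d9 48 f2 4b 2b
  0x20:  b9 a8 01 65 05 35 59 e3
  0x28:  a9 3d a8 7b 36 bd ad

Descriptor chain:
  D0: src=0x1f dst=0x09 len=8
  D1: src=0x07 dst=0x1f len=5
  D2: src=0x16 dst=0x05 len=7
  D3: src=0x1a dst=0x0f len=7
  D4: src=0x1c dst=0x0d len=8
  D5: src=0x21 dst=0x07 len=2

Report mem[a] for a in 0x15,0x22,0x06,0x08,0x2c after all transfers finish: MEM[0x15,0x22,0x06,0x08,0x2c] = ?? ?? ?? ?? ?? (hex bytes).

MEM[0x15,0x22,0x06,0x08,0x2c] = 37 b9 ae b9 36

[0] 0x1f->0x09 len=8 : 2b b9 a8 01 65 05 35 59
[1] 0x07->0x1f len=5 : 90 37 2b b9 a8
[2] 0x16->0x05 len=7 : df ae ea ce ca d9 48
[3] 0x1a->0x0f len=7 : ca d9 48 f2 4b 90 37
[4] 0x1c->0x0d len=8 : 48 f2 4b 90 37 2b b9 a8
[5] 0x21->0x07 len=2 : 2b b9
query mem[0x15]=0x37, mem[0x22]=0xb9, mem[0x06]=0xae, mem[0x08]=0xb9, mem[0x2c]=0x36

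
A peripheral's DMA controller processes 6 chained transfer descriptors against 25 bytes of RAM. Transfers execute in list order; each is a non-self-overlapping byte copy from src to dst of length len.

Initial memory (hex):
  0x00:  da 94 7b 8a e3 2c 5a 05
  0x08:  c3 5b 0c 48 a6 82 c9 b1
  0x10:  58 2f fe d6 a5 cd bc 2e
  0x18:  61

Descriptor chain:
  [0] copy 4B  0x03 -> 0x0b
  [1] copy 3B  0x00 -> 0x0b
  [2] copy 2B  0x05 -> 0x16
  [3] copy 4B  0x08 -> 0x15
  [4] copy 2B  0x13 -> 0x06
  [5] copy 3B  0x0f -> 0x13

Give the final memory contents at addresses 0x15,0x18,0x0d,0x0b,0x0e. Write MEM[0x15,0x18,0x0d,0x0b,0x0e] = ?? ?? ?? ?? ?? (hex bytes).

  after D0: wrote 4B at 0x0b = 8ae32c5a
  after D1: wrote 3B at 0x0b = da947b
  after D2: wrote 2B at 0x16 = 2c5a
  after D3: wrote 4B at 0x15 = c35b0cda
  after D4: wrote 2B at 0x06 = d6a5
  after D5: wrote 3B at 0x13 = b1582f
query mem[0x15]=0x2f, mem[0x18]=0xda, mem[0x0d]=0x7b, mem[0x0b]=0xda, mem[0x0e]=0x5a

MEM[0x15,0x18,0x0d,0x0b,0x0e] = 2f da 7b da 5a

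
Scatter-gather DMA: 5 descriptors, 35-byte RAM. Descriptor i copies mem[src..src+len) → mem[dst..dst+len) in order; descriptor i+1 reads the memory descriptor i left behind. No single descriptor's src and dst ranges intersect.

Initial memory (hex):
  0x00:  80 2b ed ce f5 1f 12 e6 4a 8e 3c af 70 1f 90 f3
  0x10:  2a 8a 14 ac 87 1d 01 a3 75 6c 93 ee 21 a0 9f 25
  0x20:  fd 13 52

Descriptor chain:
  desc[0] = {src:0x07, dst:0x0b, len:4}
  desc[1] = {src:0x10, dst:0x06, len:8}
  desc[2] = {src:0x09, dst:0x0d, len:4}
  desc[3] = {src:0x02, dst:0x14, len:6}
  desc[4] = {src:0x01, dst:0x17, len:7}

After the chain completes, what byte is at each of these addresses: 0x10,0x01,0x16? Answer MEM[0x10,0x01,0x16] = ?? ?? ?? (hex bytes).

MEM[0x10,0x01,0x16] = 01 2b f5

D0: mem[0x0b..0x0e] <- [e6 4a 8e 3c]
D1: mem[0x06..0x0d] <- [2a 8a 14 ac 87 1d 01 a3]
D2: mem[0x0d..0x10] <- [ac 87 1d 01]
D3: mem[0x14..0x19] <- [ed ce f5 1f 2a 8a]
D4: mem[0x17..0x1d] <- [2b ed ce f5 1f 2a 8a]
query mem[0x10]=0x01, mem[0x01]=0x2b, mem[0x16]=0xf5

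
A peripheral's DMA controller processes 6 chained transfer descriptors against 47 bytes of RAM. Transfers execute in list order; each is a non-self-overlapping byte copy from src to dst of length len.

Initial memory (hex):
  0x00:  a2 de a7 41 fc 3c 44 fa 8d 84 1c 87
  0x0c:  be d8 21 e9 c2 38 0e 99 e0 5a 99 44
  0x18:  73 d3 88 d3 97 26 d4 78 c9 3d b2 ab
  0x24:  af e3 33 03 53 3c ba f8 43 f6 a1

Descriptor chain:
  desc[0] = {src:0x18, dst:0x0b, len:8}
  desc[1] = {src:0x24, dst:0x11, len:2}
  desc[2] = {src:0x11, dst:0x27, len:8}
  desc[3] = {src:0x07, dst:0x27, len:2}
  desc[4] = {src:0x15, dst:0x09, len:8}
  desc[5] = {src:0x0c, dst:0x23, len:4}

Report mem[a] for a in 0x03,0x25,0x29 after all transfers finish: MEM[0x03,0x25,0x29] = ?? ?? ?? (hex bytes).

MEM[0x03,0x25,0x29] = 41 88 99

[0] 0x18->0x0b len=8 : 73 d3 88 d3 97 26 d4 78
[1] 0x24->0x11 len=2 : af e3
[2] 0x11->0x27 len=8 : af e3 99 e0 5a 99 44 73
[3] 0x07->0x27 len=2 : fa 8d
[4] 0x15->0x09 len=8 : 5a 99 44 73 d3 88 d3 97
[5] 0x0c->0x23 len=4 : 73 d3 88 d3
query mem[0x03]=0x41, mem[0x25]=0x88, mem[0x29]=0x99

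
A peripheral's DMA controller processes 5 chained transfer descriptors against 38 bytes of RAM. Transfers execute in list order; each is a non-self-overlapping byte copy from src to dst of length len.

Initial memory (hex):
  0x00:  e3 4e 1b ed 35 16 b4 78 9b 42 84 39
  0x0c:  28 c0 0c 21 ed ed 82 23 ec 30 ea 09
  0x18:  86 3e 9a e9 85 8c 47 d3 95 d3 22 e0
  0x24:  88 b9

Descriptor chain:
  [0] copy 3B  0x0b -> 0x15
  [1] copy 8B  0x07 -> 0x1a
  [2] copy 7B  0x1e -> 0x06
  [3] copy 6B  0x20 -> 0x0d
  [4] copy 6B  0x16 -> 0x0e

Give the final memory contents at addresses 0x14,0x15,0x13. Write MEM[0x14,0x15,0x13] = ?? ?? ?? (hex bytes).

MEM[0x14,0x15,0x13] = ec 39 9b

  after D0: wrote 3B at 0x15 = 3928c0
  after D1: wrote 8B at 0x1a = 789b42843928c00c
  after D2: wrote 7B at 0x06 = 3928c00c22e088
  after D3: wrote 6B at 0x0d = c00c22e088b9
  after D4: wrote 6B at 0x0e = 28c0863e789b
query mem[0x14]=0xec, mem[0x15]=0x39, mem[0x13]=0x9b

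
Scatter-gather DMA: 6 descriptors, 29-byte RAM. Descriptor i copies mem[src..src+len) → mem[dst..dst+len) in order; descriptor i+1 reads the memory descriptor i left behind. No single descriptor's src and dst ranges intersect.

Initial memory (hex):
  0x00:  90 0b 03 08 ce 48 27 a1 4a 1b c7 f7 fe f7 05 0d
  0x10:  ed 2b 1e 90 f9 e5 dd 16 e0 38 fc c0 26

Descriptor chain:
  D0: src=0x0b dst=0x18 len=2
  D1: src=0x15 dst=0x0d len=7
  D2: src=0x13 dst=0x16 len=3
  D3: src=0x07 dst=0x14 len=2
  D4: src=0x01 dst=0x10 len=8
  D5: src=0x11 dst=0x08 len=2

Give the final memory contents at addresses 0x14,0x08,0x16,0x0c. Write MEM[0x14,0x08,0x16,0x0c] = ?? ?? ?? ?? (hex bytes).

[0] 0x0b->0x18 len=2 : f7 fe
[1] 0x15->0x0d len=7 : e5 dd 16 f7 fe fc c0
[2] 0x13->0x16 len=3 : c0 f9 e5
[3] 0x07->0x14 len=2 : a1 4a
[4] 0x01->0x10 len=8 : 0b 03 08 ce 48 27 a1 4a
[5] 0x11->0x08 len=2 : 03 08
query mem[0x14]=0x48, mem[0x08]=0x03, mem[0x16]=0xa1, mem[0x0c]=0xfe

MEM[0x14,0x08,0x16,0x0c] = 48 03 a1 fe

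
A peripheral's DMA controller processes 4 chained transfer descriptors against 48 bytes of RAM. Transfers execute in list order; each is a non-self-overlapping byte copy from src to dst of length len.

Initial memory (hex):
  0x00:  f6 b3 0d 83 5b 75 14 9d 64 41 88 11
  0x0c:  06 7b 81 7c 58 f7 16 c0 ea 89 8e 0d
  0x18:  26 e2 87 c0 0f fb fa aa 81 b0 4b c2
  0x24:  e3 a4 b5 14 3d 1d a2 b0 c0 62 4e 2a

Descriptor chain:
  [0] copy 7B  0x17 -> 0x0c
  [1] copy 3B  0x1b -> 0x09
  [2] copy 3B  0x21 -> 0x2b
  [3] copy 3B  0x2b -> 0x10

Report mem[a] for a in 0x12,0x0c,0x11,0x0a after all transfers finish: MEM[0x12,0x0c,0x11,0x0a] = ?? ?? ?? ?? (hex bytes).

MEM[0x12,0x0c,0x11,0x0a] = c2 0d 4b 0f

[0] 0x17->0x0c len=7 : 0d 26 e2 87 c0 0f fb
[1] 0x1b->0x09 len=3 : c0 0f fb
[2] 0x21->0x2b len=3 : b0 4b c2
[3] 0x2b->0x10 len=3 : b0 4b c2
query mem[0x12]=0xc2, mem[0x0c]=0x0d, mem[0x11]=0x4b, mem[0x0a]=0x0f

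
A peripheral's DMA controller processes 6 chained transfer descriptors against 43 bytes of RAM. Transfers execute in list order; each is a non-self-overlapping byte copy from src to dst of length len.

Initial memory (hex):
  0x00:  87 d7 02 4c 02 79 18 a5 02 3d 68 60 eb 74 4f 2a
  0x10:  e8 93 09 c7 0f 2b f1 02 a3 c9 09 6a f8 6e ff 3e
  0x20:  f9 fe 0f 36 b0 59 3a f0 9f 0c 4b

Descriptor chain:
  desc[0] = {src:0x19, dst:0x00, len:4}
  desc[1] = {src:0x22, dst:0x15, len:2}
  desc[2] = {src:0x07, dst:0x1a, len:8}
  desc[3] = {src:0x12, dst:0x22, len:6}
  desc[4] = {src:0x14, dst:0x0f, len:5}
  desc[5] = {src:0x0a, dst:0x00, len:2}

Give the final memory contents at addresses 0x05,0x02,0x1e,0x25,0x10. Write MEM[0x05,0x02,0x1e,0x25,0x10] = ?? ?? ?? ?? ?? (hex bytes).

[0] 0x19->0x00 len=4 : c9 09 6a f8
[1] 0x22->0x15 len=2 : 0f 36
[2] 0x07->0x1a len=8 : a5 02 3d 68 60 eb 74 4f
[3] 0x12->0x22 len=6 : 09 c7 0f 0f 36 02
[4] 0x14->0x0f len=5 : 0f 0f 36 02 a3
[5] 0x0a->0x00 len=2 : 68 60
query mem[0x05]=0x79, mem[0x02]=0x6a, mem[0x1e]=0x60, mem[0x25]=0x0f, mem[0x10]=0x0f

MEM[0x05,0x02,0x1e,0x25,0x10] = 79 6a 60 0f 0f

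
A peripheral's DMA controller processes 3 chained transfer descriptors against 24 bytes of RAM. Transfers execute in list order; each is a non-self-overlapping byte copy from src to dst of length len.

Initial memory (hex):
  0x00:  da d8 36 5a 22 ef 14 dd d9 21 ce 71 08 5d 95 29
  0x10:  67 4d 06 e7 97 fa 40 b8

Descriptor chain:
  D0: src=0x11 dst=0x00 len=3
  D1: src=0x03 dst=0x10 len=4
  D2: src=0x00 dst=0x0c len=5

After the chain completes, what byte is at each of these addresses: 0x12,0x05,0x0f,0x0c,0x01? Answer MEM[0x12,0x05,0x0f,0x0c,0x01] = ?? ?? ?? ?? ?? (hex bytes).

[0] 0x11->0x00 len=3 : 4d 06 e7
[1] 0x03->0x10 len=4 : 5a 22 ef 14
[2] 0x00->0x0c len=5 : 4d 06 e7 5a 22
query mem[0x12]=0xef, mem[0x05]=0xef, mem[0x0f]=0x5a, mem[0x0c]=0x4d, mem[0x01]=0x06

MEM[0x12,0x05,0x0f,0x0c,0x01] = ef ef 5a 4d 06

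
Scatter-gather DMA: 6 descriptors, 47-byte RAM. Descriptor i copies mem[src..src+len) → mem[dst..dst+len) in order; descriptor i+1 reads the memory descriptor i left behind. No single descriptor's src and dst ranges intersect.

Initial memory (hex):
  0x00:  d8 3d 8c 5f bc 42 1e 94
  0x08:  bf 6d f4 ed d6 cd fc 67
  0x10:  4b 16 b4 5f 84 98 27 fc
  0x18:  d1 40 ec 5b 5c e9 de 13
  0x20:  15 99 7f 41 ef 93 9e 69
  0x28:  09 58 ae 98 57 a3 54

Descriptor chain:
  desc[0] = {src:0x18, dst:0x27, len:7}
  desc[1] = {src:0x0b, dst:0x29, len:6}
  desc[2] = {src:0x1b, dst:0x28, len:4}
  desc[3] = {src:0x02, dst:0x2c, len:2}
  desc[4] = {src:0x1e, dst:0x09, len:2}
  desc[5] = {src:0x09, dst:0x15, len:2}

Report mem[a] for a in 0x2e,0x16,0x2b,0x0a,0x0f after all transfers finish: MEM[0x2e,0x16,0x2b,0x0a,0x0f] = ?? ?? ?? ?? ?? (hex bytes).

MEM[0x2e,0x16,0x2b,0x0a,0x0f] = 4b 13 de 13 67

D0: mem[0x27..0x2d] <- [d1 40 ec 5b 5c e9 de]
D1: mem[0x29..0x2e] <- [ed d6 cd fc 67 4b]
D2: mem[0x28..0x2b] <- [5b 5c e9 de]
D3: mem[0x2c..0x2d] <- [8c 5f]
D4: mem[0x09..0x0a] <- [de 13]
D5: mem[0x15..0x16] <- [de 13]
query mem[0x2e]=0x4b, mem[0x16]=0x13, mem[0x2b]=0xde, mem[0x0a]=0x13, mem[0x0f]=0x67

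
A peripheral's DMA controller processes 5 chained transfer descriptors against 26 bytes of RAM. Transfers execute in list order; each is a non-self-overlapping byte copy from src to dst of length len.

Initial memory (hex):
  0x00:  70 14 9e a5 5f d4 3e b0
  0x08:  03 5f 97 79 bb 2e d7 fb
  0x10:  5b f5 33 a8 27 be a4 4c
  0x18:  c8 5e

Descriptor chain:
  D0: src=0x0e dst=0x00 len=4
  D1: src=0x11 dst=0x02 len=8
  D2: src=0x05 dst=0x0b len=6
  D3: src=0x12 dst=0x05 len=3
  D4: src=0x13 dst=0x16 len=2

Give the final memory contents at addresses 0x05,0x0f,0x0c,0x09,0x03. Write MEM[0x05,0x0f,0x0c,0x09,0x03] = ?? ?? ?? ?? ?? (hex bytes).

MEM[0x05,0x0f,0x0c,0x09,0x03] = 33 c8 be c8 33

[0] 0x0e->0x00 len=4 : d7 fb 5b f5
[1] 0x11->0x02 len=8 : f5 33 a8 27 be a4 4c c8
[2] 0x05->0x0b len=6 : 27 be a4 4c c8 97
[3] 0x12->0x05 len=3 : 33 a8 27
[4] 0x13->0x16 len=2 : a8 27
query mem[0x05]=0x33, mem[0x0f]=0xc8, mem[0x0c]=0xbe, mem[0x09]=0xc8, mem[0x03]=0x33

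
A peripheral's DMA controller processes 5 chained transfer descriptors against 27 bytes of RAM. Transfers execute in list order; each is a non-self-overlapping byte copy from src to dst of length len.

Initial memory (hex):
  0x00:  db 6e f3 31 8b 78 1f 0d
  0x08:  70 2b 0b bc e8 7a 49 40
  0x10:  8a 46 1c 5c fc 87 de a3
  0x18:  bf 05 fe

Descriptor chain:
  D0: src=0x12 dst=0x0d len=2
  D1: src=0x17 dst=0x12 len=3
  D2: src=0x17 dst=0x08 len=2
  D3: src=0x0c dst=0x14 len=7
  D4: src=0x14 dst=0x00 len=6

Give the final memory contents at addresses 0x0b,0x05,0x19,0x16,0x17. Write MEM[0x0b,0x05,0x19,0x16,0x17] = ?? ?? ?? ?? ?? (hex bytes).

MEM[0x0b,0x05,0x19,0x16,0x17] = bc 46 46 5c 40

  after D0: wrote 2B at 0x0d = 1c5c
  after D1: wrote 3B at 0x12 = a3bf05
  after D2: wrote 2B at 0x08 = a3bf
  after D3: wrote 7B at 0x14 = e81c5c408a46a3
  after D4: wrote 6B at 0x00 = e81c5c408a46
query mem[0x0b]=0xbc, mem[0x05]=0x46, mem[0x19]=0x46, mem[0x16]=0x5c, mem[0x17]=0x40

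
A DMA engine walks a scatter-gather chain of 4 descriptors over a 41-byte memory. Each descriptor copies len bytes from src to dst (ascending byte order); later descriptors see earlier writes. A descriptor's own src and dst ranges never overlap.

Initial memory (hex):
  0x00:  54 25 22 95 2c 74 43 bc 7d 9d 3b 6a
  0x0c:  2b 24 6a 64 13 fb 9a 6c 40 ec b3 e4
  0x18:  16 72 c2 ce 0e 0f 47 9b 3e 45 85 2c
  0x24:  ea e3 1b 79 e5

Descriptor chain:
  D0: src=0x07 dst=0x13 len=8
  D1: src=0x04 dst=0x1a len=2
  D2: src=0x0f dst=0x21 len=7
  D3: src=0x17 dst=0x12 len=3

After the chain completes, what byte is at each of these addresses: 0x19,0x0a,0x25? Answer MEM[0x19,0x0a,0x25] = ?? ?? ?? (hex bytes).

[0] 0x07->0x13 len=8 : bc 7d 9d 3b 6a 2b 24 6a
[1] 0x04->0x1a len=2 : 2c 74
[2] 0x0f->0x21 len=7 : 64 13 fb 9a bc 7d 9d
[3] 0x17->0x12 len=3 : 6a 2b 24
query mem[0x19]=0x24, mem[0x0a]=0x3b, mem[0x25]=0xbc

MEM[0x19,0x0a,0x25] = 24 3b bc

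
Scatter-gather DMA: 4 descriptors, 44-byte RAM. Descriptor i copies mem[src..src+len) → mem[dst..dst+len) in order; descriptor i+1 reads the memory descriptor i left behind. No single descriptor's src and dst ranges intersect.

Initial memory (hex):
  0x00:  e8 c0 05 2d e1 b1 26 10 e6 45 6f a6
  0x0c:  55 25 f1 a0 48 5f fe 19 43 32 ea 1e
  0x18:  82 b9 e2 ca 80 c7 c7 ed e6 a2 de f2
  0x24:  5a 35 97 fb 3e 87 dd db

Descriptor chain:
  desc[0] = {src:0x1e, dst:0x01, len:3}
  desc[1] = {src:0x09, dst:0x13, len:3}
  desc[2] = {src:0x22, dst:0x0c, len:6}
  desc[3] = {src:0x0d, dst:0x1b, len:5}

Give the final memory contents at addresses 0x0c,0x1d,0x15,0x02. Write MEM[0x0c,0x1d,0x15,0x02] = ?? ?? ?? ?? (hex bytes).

MEM[0x0c,0x1d,0x15,0x02] = de 35 a6 ed

[0] 0x1e->0x01 len=3 : c7 ed e6
[1] 0x09->0x13 len=3 : 45 6f a6
[2] 0x22->0x0c len=6 : de f2 5a 35 97 fb
[3] 0x0d->0x1b len=5 : f2 5a 35 97 fb
query mem[0x0c]=0xde, mem[0x1d]=0x35, mem[0x15]=0xa6, mem[0x02]=0xed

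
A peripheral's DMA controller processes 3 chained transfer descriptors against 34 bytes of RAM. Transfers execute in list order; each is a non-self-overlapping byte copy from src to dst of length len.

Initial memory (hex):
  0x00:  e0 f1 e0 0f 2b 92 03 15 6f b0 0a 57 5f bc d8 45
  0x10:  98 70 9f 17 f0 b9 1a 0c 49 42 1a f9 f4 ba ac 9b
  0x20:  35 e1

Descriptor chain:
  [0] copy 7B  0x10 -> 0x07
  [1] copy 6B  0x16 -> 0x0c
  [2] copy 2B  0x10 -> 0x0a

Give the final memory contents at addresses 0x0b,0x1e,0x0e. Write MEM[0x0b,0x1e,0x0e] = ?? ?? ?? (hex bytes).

D0: mem[0x07..0x0d] <- [98 70 9f 17 f0 b9 1a]
D1: mem[0x0c..0x11] <- [1a 0c 49 42 1a f9]
D2: mem[0x0a..0x0b] <- [1a f9]
query mem[0x0b]=0xf9, mem[0x1e]=0xac, mem[0x0e]=0x49

MEM[0x0b,0x1e,0x0e] = f9 ac 49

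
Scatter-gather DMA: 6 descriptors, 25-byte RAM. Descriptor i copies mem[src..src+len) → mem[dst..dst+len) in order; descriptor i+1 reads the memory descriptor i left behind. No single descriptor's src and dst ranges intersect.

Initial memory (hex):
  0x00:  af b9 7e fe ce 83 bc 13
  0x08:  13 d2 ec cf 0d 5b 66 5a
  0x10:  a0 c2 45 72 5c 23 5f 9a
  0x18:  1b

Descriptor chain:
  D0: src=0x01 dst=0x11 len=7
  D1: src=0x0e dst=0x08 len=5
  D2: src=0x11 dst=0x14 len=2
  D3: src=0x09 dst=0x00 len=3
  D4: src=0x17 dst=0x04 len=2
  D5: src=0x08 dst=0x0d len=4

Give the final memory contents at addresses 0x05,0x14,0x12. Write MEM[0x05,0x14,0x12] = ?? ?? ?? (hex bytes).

MEM[0x05,0x14,0x12] = 1b b9 7e

D0: mem[0x11..0x17] <- [b9 7e fe ce 83 bc 13]
D1: mem[0x08..0x0c] <- [66 5a a0 b9 7e]
D2: mem[0x14..0x15] <- [b9 7e]
D3: mem[0x00..0x02] <- [5a a0 b9]
D4: mem[0x04..0x05] <- [13 1b]
D5: mem[0x0d..0x10] <- [66 5a a0 b9]
query mem[0x05]=0x1b, mem[0x14]=0xb9, mem[0x12]=0x7e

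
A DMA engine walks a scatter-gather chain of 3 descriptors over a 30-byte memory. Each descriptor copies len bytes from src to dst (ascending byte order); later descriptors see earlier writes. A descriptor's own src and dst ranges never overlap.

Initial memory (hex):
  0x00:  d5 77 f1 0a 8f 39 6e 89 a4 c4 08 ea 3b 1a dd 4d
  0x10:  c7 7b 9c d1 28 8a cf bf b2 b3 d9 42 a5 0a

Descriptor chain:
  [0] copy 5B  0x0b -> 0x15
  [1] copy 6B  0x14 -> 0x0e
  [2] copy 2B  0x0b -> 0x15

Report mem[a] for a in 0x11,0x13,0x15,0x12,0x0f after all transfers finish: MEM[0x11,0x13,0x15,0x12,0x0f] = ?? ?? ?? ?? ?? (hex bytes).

MEM[0x11,0x13,0x15,0x12,0x0f] = 1a 4d ea dd ea

  after D0: wrote 5B at 0x15 = ea3b1add4d
  after D1: wrote 6B at 0x0e = 28ea3b1add4d
  after D2: wrote 2B at 0x15 = ea3b
query mem[0x11]=0x1a, mem[0x13]=0x4d, mem[0x15]=0xea, mem[0x12]=0xdd, mem[0x0f]=0xea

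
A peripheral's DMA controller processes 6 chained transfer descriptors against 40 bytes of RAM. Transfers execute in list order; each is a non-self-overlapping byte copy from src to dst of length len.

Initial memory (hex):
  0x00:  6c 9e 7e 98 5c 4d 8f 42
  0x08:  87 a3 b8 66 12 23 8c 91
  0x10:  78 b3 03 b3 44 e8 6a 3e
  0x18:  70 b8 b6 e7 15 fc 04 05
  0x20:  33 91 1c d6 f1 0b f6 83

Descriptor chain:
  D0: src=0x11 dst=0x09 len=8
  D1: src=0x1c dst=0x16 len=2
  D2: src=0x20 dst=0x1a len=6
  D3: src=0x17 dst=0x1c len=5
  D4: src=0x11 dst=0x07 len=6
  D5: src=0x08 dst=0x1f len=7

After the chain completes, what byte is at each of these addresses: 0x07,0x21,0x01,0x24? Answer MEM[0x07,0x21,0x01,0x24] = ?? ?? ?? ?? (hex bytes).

#0 dst[0x09+8] := {0xb3,0x03,0xb3,0x44,0xe8,0x6a,0x3e,0x70}
#1 dst[0x16+2] := {0x15,0xfc}
#2 dst[0x1a+6] := {0x33,0x91,0x1c,0xd6,0xf1,0x0b}
#3 dst[0x1c+5] := {0xfc,0x70,0xb8,0x33,0x91}
#4 dst[0x07+6] := {0xb3,0x03,0xb3,0x44,0xe8,0x15}
#5 dst[0x1f+7] := {0x03,0xb3,0x44,0xe8,0x15,0xe8,0x6a}
query mem[0x07]=0xb3, mem[0x21]=0x44, mem[0x01]=0x9e, mem[0x24]=0xe8

MEM[0x07,0x21,0x01,0x24] = b3 44 9e e8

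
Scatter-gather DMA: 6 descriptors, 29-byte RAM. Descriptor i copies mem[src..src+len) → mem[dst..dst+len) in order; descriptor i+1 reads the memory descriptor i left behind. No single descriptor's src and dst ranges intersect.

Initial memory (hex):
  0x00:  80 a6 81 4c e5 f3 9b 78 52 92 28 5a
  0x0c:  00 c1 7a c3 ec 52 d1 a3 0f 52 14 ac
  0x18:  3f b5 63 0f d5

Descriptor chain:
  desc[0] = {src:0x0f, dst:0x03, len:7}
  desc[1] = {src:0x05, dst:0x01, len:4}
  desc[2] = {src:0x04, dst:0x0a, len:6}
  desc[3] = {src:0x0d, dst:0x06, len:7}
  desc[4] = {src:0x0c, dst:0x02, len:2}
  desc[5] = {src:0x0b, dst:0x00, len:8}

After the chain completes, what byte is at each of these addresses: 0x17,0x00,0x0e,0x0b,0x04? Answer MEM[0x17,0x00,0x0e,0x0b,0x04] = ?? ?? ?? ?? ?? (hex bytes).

  after D0: wrote 7B at 0x03 = c3ec52d1a30f52
  after D1: wrote 4B at 0x01 = 52d1a30f
  after D2: wrote 6B at 0x0a = 0f52d1a30f52
  after D3: wrote 7B at 0x06 = a30f52ec52d1a3
  after D4: wrote 2B at 0x02 = a3a3
  after D5: wrote 8B at 0x00 = d1a3a30f52ec52d1
query mem[0x17]=0xac, mem[0x00]=0xd1, mem[0x0e]=0x0f, mem[0x0b]=0xd1, mem[0x04]=0x52

MEM[0x17,0x00,0x0e,0x0b,0x04] = ac d1 0f d1 52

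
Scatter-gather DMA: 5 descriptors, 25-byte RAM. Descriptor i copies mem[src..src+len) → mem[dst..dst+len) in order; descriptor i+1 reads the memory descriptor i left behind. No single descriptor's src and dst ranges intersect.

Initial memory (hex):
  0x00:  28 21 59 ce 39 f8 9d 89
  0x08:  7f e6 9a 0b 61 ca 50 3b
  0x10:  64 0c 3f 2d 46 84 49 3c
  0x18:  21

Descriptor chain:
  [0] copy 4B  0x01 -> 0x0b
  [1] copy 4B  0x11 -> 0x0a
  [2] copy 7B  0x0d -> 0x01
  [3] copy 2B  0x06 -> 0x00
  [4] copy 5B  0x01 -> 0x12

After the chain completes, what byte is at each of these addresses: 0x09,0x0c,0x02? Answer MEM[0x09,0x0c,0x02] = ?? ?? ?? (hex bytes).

MEM[0x09,0x0c,0x02] = e6 2d 39

[0] 0x01->0x0b len=4 : 21 59 ce 39
[1] 0x11->0x0a len=4 : 0c 3f 2d 46
[2] 0x0d->0x01 len=7 : 46 39 3b 64 0c 3f 2d
[3] 0x06->0x00 len=2 : 3f 2d
[4] 0x01->0x12 len=5 : 2d 39 3b 64 0c
query mem[0x09]=0xe6, mem[0x0c]=0x2d, mem[0x02]=0x39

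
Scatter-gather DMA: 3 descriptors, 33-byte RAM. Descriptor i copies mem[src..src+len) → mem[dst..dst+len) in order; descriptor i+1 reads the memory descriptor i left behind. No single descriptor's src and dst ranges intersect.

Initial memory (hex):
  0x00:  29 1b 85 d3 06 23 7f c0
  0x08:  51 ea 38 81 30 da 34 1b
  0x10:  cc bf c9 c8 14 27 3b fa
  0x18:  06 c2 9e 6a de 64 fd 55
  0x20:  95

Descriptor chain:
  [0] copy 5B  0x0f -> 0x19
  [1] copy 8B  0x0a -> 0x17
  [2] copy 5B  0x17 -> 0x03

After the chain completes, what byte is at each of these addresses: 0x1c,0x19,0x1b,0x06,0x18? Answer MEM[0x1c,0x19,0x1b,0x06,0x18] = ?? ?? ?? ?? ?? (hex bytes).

[0] 0x0f->0x19 len=5 : 1b cc bf c9 c8
[1] 0x0a->0x17 len=8 : 38 81 30 da 34 1b cc bf
[2] 0x17->0x03 len=5 : 38 81 30 da 34
query mem[0x1c]=0x1b, mem[0x19]=0x30, mem[0x1b]=0x34, mem[0x06]=0xda, mem[0x18]=0x81

MEM[0x1c,0x19,0x1b,0x06,0x18] = 1b 30 34 da 81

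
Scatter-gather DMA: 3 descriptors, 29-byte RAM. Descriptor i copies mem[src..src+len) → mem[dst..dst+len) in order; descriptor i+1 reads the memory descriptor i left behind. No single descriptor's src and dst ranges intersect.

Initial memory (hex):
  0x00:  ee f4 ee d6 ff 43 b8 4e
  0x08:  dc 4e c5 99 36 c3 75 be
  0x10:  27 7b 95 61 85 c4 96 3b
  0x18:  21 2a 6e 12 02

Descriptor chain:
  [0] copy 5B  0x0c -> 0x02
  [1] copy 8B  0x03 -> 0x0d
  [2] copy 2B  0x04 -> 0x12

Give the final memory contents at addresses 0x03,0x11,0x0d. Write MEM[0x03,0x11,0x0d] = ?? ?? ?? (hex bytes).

MEM[0x03,0x11,0x0d] = c3 4e c3

  after D0: wrote 5B at 0x02 = 36c375be27
  after D1: wrote 8B at 0x0d = c375be274edc4ec5
  after D2: wrote 2B at 0x12 = 75be
query mem[0x03]=0xc3, mem[0x11]=0x4e, mem[0x0d]=0xc3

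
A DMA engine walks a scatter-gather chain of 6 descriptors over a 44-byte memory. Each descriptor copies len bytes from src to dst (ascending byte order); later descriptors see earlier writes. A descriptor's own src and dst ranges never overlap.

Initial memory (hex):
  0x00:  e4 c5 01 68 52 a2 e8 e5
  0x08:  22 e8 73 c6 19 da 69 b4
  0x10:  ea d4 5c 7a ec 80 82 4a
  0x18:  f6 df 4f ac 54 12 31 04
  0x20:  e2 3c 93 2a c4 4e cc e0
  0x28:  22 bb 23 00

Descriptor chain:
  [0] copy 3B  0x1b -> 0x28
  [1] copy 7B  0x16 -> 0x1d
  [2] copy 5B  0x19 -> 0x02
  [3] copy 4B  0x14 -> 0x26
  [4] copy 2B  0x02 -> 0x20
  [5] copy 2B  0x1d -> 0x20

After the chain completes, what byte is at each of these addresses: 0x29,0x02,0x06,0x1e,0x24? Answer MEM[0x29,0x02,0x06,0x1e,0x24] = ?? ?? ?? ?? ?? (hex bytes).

MEM[0x29,0x02,0x06,0x1e,0x24] = 4a df 82 4a c4

#0 dst[0x28+3] := {0xac,0x54,0x12}
#1 dst[0x1d+7] := {0x82,0x4a,0xf6,0xdf,0x4f,0xac,0x54}
#2 dst[0x02+5] := {0xdf,0x4f,0xac,0x54,0x82}
#3 dst[0x26+4] := {0xec,0x80,0x82,0x4a}
#4 dst[0x20+2] := {0xdf,0x4f}
#5 dst[0x20+2] := {0x82,0x4a}
query mem[0x29]=0x4a, mem[0x02]=0xdf, mem[0x06]=0x82, mem[0x1e]=0x4a, mem[0x24]=0xc4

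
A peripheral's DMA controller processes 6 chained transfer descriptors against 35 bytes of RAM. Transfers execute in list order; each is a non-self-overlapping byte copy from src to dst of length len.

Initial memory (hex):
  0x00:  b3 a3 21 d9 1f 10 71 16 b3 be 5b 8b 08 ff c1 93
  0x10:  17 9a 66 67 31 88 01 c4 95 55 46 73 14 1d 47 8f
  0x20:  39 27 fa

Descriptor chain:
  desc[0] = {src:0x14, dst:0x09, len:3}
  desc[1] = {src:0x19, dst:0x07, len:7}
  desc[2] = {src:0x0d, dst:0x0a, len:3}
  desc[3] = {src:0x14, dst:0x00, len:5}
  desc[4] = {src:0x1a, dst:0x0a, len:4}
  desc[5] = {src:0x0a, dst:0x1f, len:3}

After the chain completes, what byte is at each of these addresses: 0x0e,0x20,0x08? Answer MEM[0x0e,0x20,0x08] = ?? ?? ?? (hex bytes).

MEM[0x0e,0x20,0x08] = c1 73 46

#0 dst[0x09+3] := {0x31,0x88,0x01}
#1 dst[0x07+7] := {0x55,0x46,0x73,0x14,0x1d,0x47,0x8f}
#2 dst[0x0a+3] := {0x8f,0xc1,0x93}
#3 dst[0x00+5] := {0x31,0x88,0x01,0xc4,0x95}
#4 dst[0x0a+4] := {0x46,0x73,0x14,0x1d}
#5 dst[0x1f+3] := {0x46,0x73,0x14}
query mem[0x0e]=0xc1, mem[0x20]=0x73, mem[0x08]=0x46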